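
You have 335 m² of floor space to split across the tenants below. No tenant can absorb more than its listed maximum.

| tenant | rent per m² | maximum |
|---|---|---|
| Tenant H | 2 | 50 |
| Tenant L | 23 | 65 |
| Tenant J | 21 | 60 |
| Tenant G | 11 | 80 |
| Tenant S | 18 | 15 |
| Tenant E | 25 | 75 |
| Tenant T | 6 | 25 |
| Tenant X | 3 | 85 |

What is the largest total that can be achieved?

5975

Rank by rent per m²: Tenant E 25 > Tenant L 23 > Tenant J 21 > Tenant S 18 > Tenant G 11 > Tenant T 6 > Tenant X 3 > Tenant H 2.
Tenant E: +75 to 75 (cap) — 260 left.
Tenant L: +65 to 65 (cap) — 195 left.
Give Tenant J 60 to hit its cap of 60 — 135 left.
Tenant S: +15 to 15 (cap) — 120 left.
Tenant G takes 80 to reach its cap of 80 — 40 left.
Give Tenant T 25 to hit its cap of 25 — 15 left.
Tenant X has room for 85 but only 15 remain, so it gets 15.
Total = 23×65 + 21×60 + 11×80 + 18×15 + 25×75 + 6×25 + 3×15 = 5975.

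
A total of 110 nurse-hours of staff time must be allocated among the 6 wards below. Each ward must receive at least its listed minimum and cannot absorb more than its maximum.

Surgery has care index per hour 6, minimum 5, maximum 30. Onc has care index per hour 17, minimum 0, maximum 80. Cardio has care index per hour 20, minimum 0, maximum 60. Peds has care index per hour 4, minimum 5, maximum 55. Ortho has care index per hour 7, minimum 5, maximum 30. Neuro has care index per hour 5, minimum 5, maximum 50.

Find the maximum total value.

Meeting every minimum uses 5+0+0+5+5+5 = 20 nurse-hours, leaving 90.
Order the wards by care index per hour: Cardio 20 > Onc 17 > Ortho 7 > Surgery 6 > Neuro 5 > Peds 4.
Give Cardio 60 more to hit its cap of 60 — 30 left.
Onc has room for 80 more but only 30 remain, so it gets 30.
Total = 6×5 + 17×30 + 20×60 + 4×5 + 7×5 + 5×5 = 1820.

1820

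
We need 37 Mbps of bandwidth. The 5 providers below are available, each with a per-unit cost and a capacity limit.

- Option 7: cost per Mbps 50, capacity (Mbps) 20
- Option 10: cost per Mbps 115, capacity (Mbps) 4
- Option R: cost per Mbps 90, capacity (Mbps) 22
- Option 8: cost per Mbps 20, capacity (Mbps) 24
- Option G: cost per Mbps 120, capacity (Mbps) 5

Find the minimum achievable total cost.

Cheapest first:
Option 8 (20): use full 24 → 13 Mbps to go.
Option 7 (50): take the remaining 13 → done.
Option R, Option 10, Option G: unused.
Cost = 24×20 + 13×50 = 1130.

1130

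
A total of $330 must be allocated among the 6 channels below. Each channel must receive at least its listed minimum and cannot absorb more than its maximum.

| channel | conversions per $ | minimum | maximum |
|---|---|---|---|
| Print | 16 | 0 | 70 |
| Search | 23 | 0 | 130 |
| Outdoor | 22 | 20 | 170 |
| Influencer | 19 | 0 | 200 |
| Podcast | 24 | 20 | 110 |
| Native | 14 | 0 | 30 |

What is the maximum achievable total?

7610

Meeting every minimum uses 0+0+20+0+20+0 = 40 $, leaving 290.
Order the channels by conversions per $: Podcast 24 > Search 23 > Outdoor 22 > Influencer 19 > Print 16 > Native 14.
Podcast takes 90 more to reach its cap of 110 → 200 left.
Search takes 130 more to reach its cap of 130 → 70 left.
Outdoor has room for 150 more but only 70 remain, so it gets 90.
Total = 23×130 + 22×90 + 24×110 = 7610.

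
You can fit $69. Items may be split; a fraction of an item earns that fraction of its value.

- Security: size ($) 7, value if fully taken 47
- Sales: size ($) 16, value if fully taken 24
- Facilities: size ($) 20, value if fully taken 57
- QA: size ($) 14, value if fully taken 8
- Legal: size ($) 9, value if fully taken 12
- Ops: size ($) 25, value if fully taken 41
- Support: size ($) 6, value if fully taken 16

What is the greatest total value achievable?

177.5

Sort by value density: Security 47/7≈6.71, Facilities 57/20≈2.85, Support 16/6≈2.67, Ops 41/25≈1.64, Sales 24/16≈1.5, Legal 12/9≈1.33, QA 8/14≈0.571.
All 7 $ of Security fit (value 47) — 62 remain.
All 20 $ of Facilities fit (value 57) — 42 remain.
All 6 $ of Support fit (value 16) — 36 remain.
Take all of Ops (25 $, value 41) — 11 $ left.
11 $ left: a 11/16 share of Sales gives 24×11/16 = 16.5.
Total value = 177.5.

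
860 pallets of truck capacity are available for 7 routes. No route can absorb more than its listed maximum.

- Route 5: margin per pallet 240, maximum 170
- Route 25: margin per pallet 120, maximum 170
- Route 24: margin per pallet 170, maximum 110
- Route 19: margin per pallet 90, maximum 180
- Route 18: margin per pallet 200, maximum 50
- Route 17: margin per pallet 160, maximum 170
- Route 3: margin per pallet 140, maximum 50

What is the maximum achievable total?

136700

Order the routes by margin per pallet: Route 5 240 > Route 18 200 > Route 24 170 > Route 17 160 > Route 3 140 > Route 25 120 > Route 19 90.
Give Route 5 170 to hit its cap of 170 ; 690 left.
Route 18 takes 50 to reach its cap of 50 ; 640 left.
Route 24: +110 to 110 (cap) ; 530 left.
Route 17 takes 170 to reach its cap of 170 ; 360 left.
Route 3 takes 50 to reach its cap of 50 ; 310 left.
Route 25: +170 to 170 (cap) ; 140 left.
Route 19 has room for 180 but only 140 remain, so it gets 140.
Total = 240×170 + 120×170 + 170×110 + 90×140 + 200×50 + 160×170 + 140×50 = 136700.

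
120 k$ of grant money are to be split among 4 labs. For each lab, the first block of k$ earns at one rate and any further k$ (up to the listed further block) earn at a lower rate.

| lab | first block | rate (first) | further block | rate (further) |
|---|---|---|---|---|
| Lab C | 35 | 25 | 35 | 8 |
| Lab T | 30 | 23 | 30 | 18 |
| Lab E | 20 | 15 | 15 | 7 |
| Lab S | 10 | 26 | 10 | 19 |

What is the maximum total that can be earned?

Order all 8 blocks by rate: Lab S/tier1 26 > Lab C/tier1 25 > Lab T/tier1 23 > Lab S/tier2 19 > Lab T/tier2 18 > Lab E/tier1 15 > Lab C/tier2 8 > Lab E/tier2 7.
Lab S/tier1 (26): +10 → 110 left.
Fill Lab C tier1 block (35 at 25) → 75 left.
Lab T tier1 at 23: fill all 30 → 45 left.
Fill Lab S tier2 block (10 at 19) → 35 left.
Lab T/tier2 (18): +30 → 5 left.
Lab E tier1 at 15: only 5 left, fill 5.
Total = 26×10 + 25×35 + 23×30 + 19×10 + 18×30 + 15×5 = 2630.

2630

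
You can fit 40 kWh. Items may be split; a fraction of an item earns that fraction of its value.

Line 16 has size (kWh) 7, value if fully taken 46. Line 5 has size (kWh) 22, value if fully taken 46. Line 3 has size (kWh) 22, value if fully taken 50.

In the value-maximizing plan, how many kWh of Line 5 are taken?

11

Sort by value density: Line 16 46/7≈6.57, Line 3 50/22≈2.27, Line 5 46/22≈2.09.
Line 16: take in full, 7 kWh for value 46 ; 33 left.
Line 3: take in full, 22 kWh for value 50 ; 11 left.
Only 11 kWh remain; take 11/22 of Line 5 for value 46×11/22 = 23.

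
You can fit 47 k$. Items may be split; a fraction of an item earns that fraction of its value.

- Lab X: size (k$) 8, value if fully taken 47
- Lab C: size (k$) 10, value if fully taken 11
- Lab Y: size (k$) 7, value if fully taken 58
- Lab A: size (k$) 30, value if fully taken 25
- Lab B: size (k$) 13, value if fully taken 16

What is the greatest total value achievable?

Rank by value-to-size ratio: Lab Y 58/7≈8.29, Lab X 47/8≈5.88, Lab B 16/13≈1.23, Lab C 11/10≈1.1, Lab A 25/30≈0.833.
Take all of Lab Y (7 k$, value 58) — 40 k$ left.
Take all of Lab X (8 k$, value 47) — 32 k$ left.
Lab B: take in full, 13 k$ for value 16 — 19 left.
Lab C: take in full, 10 k$ for value 11 — 9 left.
9 k$ left: a 9/30 share of Lab A gives 25×9/30 = 7.5.
Total value = 139.5.

139.5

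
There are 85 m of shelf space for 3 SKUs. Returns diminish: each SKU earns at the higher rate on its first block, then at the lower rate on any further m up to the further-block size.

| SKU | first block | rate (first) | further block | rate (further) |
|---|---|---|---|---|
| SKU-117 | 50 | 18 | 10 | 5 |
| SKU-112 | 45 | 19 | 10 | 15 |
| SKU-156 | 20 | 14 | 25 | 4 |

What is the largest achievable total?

Treat each block as its own option and order by rate: SKU-112/T1 19 > SKU-117/T1 18 > SKU-112/T2 15 > SKU-156/T1 14 > SKU-117/T2 5 > SKU-156/T2 4.
SKU-112/T1 (19): +45 — 40 left.
40 remain; put them into SKU-117 T1 at 18.
Total = 19×45 + 18×40 = 1575.

1575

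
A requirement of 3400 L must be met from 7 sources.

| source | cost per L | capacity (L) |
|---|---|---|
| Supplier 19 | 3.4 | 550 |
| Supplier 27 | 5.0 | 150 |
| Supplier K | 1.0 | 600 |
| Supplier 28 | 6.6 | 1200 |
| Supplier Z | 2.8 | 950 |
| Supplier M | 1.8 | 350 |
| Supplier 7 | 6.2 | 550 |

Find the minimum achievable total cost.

Fill from the cheapest source first.
Supplier K (1.0): use full 600 → 2800 L to go.
Take 350 from Supplier M at 1.8 → need 2450 more.
Take 950 from Supplier Z at 2.8 → need 1500 more.
Supplier 19 at 3.4: take all 550 L → 950 still needed.
Take 150 from Supplier 27 at 5.0 → need 800 more.
Take 550 from Supplier 7 at 6.2 → need 250 more.
Supplier 28 at 6.6: take 250 of its 1200 → requirement met.
Cost = 600×1.0 + 350×1.8 + 950×2.8 + 550×3.4 + 150×5.0 + 550×6.2 + 250×6.6 = 11570.

11570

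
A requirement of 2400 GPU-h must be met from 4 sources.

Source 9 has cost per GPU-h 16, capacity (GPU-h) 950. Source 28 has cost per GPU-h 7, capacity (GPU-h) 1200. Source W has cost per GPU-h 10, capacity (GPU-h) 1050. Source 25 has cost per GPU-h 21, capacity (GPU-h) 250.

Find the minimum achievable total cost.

Cheapest first:
Source 28 at 7: take all 1200 GPU-h — 1200 still needed.
Source W (10): use full 1050 — 150 GPU-h to go.
Source 9 (16): take the remaining 150 — done.
Source 25: unused.
Cost = 1200×7 + 1050×10 + 150×16 = 21300.

21300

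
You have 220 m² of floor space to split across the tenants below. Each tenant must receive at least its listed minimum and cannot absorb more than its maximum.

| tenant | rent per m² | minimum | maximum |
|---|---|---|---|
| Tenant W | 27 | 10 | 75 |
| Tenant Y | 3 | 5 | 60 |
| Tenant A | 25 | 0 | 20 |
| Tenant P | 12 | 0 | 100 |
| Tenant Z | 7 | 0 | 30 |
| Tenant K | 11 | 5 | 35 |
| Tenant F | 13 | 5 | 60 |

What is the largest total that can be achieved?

4035

Meeting every minimum uses 10+5+0+0+0+5+5 = 25 m², leaving 195.
Rank by rent per m²: Tenant W 27 > Tenant A 25 > Tenant F 13 > Tenant P 12 > Tenant K 11 > Tenant Z 7 > Tenant Y 3.
Tenant W: +65 to 75 (cap) — 130 left.
Tenant A: +20 to 20 (cap) — 110 left.
Tenant F: +55 to 60 (cap) — 55 left.
Only 55 left; Tenant P takes them to reach 55.
Total = 27×75 + 3×5 + 25×20 + 12×55 + 11×5 + 13×60 = 4035.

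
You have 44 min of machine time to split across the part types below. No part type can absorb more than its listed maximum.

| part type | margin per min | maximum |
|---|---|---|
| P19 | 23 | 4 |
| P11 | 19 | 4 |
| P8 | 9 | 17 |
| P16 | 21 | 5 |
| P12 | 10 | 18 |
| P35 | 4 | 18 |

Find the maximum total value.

Order the part types by margin per min: P19 23 > P16 21 > P11 19 > P12 10 > P8 9 > P35 4.
P19: +4 to 4 (cap) — 40 left.
Give P16 5 to hit its cap of 5 — 35 left.
P11: +4 to 4 (cap) — 31 left.
P12: +18 to 18 (cap) — 13 left.
P8 has room for 17 but only 13 remain, so it gets 13.
Total = 23×4 + 19×4 + 9×13 + 21×5 + 10×18 = 570.

570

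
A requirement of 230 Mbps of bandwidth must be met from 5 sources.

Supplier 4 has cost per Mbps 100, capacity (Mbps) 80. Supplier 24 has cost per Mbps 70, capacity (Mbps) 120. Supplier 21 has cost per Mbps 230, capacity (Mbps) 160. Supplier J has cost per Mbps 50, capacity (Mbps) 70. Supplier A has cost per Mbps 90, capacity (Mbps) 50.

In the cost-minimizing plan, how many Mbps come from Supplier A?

Cheapest first:
Take 70 from Supplier J at 50 — need 160 more.
Supplier 24 (70): use full 120 — 40 Mbps to go.
Supplier A at 90: take 40 of its 50 — requirement met.
Supplier 4, Supplier 21: unused.

40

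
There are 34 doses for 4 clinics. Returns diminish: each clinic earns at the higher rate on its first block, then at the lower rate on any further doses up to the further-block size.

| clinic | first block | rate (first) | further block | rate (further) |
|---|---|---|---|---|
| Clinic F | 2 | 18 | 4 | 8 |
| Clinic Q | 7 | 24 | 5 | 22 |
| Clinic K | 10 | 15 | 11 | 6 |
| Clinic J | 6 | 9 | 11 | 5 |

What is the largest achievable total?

Order all 8 blocks by rate: Clinic Q/T1 24 > Clinic Q/T2 22 > Clinic F/T1 18 > Clinic K/T1 15 > Clinic J/T1 9 > Clinic F/T2 8 > Clinic K/T2 6 > Clinic J/T2 5.
Clinic Q T1 at 24: fill all 7 — 27 left.
Clinic Q/T2 (22): +5 — 22 left.
Clinic F T1 at 18: fill all 2 — 20 left.
Fill Clinic K T1 block (10 at 15) — 10 left.
Fill Clinic J T1 block (6 at 9) — 4 left.
Fill Clinic F T2 block (4 at 8) — 0 left.
Total = 24×7 + 22×5 + 18×2 + 15×10 + 9×6 + 8×4 = 550.

550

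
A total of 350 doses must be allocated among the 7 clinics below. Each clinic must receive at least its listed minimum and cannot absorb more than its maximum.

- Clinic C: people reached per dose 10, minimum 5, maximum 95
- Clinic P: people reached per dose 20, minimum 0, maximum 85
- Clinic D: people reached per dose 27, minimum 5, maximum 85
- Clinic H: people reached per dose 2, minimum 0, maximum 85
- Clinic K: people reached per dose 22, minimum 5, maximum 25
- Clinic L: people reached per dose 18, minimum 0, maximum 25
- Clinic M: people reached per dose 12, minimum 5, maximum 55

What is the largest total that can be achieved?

Meeting every minimum uses 5+0+5+0+5+0+5 = 20 doses, leaving 330.
Order the clinics by people reached per dose: Clinic D 27 > Clinic K 22 > Clinic P 20 > Clinic L 18 > Clinic M 12 > Clinic C 10 > Clinic H 2.
Give Clinic D 80 more to hit its cap of 85 — 250 left.
Give Clinic K 20 more to hit its cap of 25 — 230 left.
Clinic P takes 85 more to reach its cap of 85 — 145 left.
Clinic L takes 25 more to reach its cap of 25 — 120 left.
Clinic M takes 50 more to reach its cap of 55 — 70 left.
Only 70 left; Clinic C takes them to reach 75.
Total = 10×75 + 20×85 + 27×85 + 22×25 + 18×25 + 12×55 = 6405.

6405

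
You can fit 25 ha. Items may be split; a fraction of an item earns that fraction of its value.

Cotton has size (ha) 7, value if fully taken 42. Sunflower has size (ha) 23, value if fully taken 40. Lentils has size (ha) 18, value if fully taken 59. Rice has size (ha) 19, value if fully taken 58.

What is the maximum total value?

101

Sort by value density: Cotton 42/7≈6, Lentils 59/18≈3.28, Rice 58/19≈3.05, Sunflower 40/23≈1.74.
All 7 ha of Cotton fit (value 42) — 18 remain.
All 18 ha of Lentils fit (value 59) — 0 remain.
Total value = 101.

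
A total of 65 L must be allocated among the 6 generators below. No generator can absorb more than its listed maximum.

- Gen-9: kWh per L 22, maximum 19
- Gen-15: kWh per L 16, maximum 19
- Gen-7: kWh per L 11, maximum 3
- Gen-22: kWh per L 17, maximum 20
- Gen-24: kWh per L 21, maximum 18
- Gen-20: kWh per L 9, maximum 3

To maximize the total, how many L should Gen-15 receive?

Order the generators by kWh per L: Gen-9 22 > Gen-24 21 > Gen-22 17 > Gen-15 16 > Gen-7 11 > Gen-20 9.
Gen-9 takes 19 to reach its cap of 19 — 46 left.
Give Gen-24 18 to hit its cap of 18 — 28 left.
Give Gen-22 20 to hit its cap of 20 — 8 left.
Gen-15: +8 (room for 19) → 8. Pool exhausted.

8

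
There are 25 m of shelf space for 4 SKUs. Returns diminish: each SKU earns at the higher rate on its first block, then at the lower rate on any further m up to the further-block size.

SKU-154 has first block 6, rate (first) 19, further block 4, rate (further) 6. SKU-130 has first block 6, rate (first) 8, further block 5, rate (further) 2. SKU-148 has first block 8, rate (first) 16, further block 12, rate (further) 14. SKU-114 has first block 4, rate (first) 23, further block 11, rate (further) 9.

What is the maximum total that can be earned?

Rank every tier by rate: SKU-114/first 23 > SKU-154/first 19 > SKU-148/first 16 > SKU-148/second 14 > SKU-114/second 9 > SKU-130/first 8 > SKU-154/second 6 > SKU-130/second 2.
Fill SKU-114 first block (4 at 23) ; 21 left.
Fill SKU-154 first block (6 at 19) ; 15 left.
SKU-148/first (16): +8 ; 7 left.
SKU-148/second: +7 of 12 at 14; pool empty.
Total = 23×4 + 19×6 + 16×8 + 14×7 = 432.

432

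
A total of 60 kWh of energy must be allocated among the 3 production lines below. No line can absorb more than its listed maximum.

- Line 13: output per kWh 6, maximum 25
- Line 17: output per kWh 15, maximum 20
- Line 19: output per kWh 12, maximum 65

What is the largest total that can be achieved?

780

Highest output per kWh first: Line 17 15 > Line 19 12 > Line 13 6.
Line 17: +20 to 20 (cap) → 40 left.
Line 19 has room for 65 but only 40 remain, so it gets 40.
Total = 15×20 + 12×40 = 780.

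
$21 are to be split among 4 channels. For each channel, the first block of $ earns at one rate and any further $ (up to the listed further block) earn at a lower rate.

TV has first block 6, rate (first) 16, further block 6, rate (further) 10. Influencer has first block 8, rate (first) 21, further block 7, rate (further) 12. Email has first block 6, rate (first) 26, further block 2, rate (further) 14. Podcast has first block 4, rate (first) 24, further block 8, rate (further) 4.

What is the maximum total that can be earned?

Order all 8 blocks by rate: Email/tier1 26 > Podcast/tier1 24 > Influencer/tier1 21 > TV/tier1 16 > Email/tier2 14 > Influencer/tier2 12 > TV/tier2 10 > Podcast/tier2 4.
Email tier1 at 26: fill all 6 ; 15 left.
Podcast/tier1 (24): +4 ; 11 left.
Influencer/tier1 (21): +8 ; 3 left.
TV tier1 at 16: only 3 left, fill 3.
Total = 26×6 + 24×4 + 21×8 + 16×3 = 468.

468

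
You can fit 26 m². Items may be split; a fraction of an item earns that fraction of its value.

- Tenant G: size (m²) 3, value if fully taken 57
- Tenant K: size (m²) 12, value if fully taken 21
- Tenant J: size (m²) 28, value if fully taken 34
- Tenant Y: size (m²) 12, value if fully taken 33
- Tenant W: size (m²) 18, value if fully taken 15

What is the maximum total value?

Best value per unit of size first: Tenant G 57/3≈19, Tenant Y 33/12≈2.75, Tenant K 21/12≈1.75, Tenant J 34/28≈1.21, Tenant W 15/18≈0.833.
Tenant G: take in full, 3 m² for value 57 — 23 left.
Tenant Y: take in full, 12 m² for value 33 — 11 left.
Only 11 m² remain; take 11/12 of Tenant K for value 21×11/12 = 19.25.
Total value = 109.25.

109.25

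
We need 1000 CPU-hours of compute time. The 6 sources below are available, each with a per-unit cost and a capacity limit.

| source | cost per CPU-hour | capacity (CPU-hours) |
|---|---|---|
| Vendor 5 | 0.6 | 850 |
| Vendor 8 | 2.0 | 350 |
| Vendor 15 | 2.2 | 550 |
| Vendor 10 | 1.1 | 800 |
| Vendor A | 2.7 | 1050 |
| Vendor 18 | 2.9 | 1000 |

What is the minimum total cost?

Fill from the cheapest source first.
Vendor 5 (0.6): use full 850 ; 150 CPU-hours to go.
Vendor 10 at 1.1: take 150 of its 800 ; requirement met.
Vendor 8, Vendor 15, Vendor A, Vendor 18: unused.
Cost = 850×0.6 + 150×1.1 = 675.

675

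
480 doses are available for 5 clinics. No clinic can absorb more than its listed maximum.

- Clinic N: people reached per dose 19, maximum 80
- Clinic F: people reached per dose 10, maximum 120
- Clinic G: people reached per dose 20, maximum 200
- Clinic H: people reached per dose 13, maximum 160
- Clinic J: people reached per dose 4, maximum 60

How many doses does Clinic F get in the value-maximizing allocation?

Order the clinics by people reached per dose: Clinic G 20 > Clinic N 19 > Clinic H 13 > Clinic F 10 > Clinic J 4.
Clinic G: +200 to 200 (cap) ; 280 left.
Give Clinic N 80 to hit its cap of 80 ; 200 left.
Give Clinic H 160 to hit its cap of 160 ; 40 left.
Only 40 left; Clinic F takes them to reach 40.

40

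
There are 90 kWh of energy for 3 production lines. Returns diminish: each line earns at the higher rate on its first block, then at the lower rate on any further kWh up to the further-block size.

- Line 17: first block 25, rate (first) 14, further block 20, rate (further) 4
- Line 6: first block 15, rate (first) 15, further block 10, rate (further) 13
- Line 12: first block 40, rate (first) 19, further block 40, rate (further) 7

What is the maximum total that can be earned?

1465

Rank every tier by rate: Line 12/tier1 19 > Line 6/tier1 15 > Line 17/tier1 14 > Line 6/tier2 13 > Line 12/tier2 7 > Line 17/tier2 4.
Line 12 tier1 at 19: fill all 40 → 50 left.
Line 6 tier1 at 15: fill all 15 → 35 left.
Line 17 tier1 at 14: fill all 25 → 10 left.
Line 6/tier2 (13): +10 → 0 left.
Total = 19×40 + 15×15 + 14×25 + 13×10 = 1465.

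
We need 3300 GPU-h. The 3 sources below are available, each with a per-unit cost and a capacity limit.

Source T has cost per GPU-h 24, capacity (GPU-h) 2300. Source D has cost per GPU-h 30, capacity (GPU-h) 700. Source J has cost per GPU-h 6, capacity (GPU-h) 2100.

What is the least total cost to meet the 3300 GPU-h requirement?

41400

Fill from the cheapest source first.
Source J at 6: take all 2100 GPU-h ; 1200 still needed.
Source T (24): take the remaining 1200 ; done.
Source D: unused.
Cost = 2100×6 + 1200×24 = 41400.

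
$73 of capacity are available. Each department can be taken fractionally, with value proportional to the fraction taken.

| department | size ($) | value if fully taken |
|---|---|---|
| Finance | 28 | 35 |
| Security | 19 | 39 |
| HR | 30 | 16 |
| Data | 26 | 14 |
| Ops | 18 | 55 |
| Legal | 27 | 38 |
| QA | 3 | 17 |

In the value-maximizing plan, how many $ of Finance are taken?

Sort by value density: QA 17/3≈5.67, Ops 55/18≈3.06, Security 39/19≈2.05, Legal 38/27≈1.41, Finance 35/28≈1.25, Data 14/26≈0.538, HR 16/30≈0.533.
All 3 $ of QA fit (value 17) ; 70 remain.
Ops: take in full, 18 $ for value 55 ; 52 left.
All 19 $ of Security fit (value 39) ; 33 remain.
All 27 $ of Legal fit (value 38) ; 6 remain.
Only 6 $ remain; take 6/28 of Finance for value 35×6/28 = 7.5.

6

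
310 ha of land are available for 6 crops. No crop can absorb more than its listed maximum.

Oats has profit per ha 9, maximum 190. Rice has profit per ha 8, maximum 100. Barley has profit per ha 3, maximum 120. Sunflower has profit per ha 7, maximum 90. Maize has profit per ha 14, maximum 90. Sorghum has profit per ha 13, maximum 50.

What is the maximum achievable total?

Order the crops by profit per ha: Maize 14 > Sorghum 13 > Oats 9 > Rice 8 > Sunflower 7 > Barley 3.
Give Maize 90 to hit its cap of 90 ; 220 left.
Sorghum: +50 to 50 (cap) ; 170 left.
Oats has room for 190 but only 170 remain, so it gets 170.
Total = 9×170 + 14×90 + 13×50 = 3440.

3440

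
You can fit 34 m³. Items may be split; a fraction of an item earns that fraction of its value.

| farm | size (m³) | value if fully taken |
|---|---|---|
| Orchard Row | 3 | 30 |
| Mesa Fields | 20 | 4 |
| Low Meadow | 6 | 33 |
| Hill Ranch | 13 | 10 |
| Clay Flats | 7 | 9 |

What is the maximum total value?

Sort by value density: Orchard Row 30/3≈10, Low Meadow 33/6≈5.5, Clay Flats 9/7≈1.29, Hill Ranch 10/13≈0.769, Mesa Fields 4/20≈0.2.
All 3 m³ of Orchard Row fit (value 30) — 31 remain.
All 6 m³ of Low Meadow fit (value 33) — 25 remain.
Clay Flats: take in full, 7 m³ for value 9 — 18 left.
Take all of Hill Ranch (13 m³, value 10) — 5 m³ left.
5 m³ left: a 5/20 share of Mesa Fields gives 4×5/20 = 1.
Total value = 83.

83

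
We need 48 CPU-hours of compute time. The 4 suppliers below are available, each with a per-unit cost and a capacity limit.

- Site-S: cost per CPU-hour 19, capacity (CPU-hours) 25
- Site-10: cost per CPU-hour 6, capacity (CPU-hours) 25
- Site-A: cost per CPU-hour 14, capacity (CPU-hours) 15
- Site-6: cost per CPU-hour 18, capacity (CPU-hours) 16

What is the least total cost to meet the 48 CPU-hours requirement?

Cheapest first:
Take 25 from Site-10 at 6 — need 23 more.
Site-A (14): use full 15 — 8 CPU-hours to go.
Take 8 from Site-6 at 18 to finish.
Site-S: unused.
Cost = 25×6 + 15×14 + 8×18 = 504.

504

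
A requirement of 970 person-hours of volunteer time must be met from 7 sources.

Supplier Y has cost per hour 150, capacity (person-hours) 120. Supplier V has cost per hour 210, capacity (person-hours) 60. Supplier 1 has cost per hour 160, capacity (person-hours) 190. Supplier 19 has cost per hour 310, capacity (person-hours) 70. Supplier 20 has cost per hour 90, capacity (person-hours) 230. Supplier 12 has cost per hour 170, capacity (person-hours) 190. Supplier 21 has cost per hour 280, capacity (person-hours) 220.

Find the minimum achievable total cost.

164400

Use sources in increasing cost order.
Take 230 from Supplier 20 at 90 ; need 740 more.
Supplier Y at 150: take all 120 person-hours ; 620 still needed.
Take 190 from Supplier 1 at 160 ; need 430 more.
Supplier 12 at 170: take all 190 person-hours ; 240 still needed.
Supplier V (210): use full 60 ; 180 person-hours to go.
Take 180 from Supplier 21 at 280 to finish.
Supplier 19: unused.
Cost = 230×90 + 120×150 + 190×160 + 190×170 + 60×210 + 180×280 = 164400.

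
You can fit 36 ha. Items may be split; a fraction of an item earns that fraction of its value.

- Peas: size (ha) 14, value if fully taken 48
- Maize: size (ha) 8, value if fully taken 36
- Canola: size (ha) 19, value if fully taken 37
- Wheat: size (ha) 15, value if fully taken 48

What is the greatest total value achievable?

Rank by value-to-size ratio: Maize 36/8≈4.5, Peas 48/14≈3.43, Wheat 48/15≈3.2, Canola 37/19≈1.95.
All 8 ha of Maize fit (value 36) ; 28 remain.
All 14 ha of Peas fit (value 48) ; 14 remain.
14 ha left: a 14/15 share of Wheat gives 48×14/15 = 44.8.
Total value = 128.8.

128.8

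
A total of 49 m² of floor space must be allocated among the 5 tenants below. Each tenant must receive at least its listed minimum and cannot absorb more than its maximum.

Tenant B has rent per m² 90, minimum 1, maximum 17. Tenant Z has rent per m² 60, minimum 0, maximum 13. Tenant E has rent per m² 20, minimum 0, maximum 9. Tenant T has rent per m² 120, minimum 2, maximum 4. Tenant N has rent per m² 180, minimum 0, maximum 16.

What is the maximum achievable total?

5610

Meeting every minimum uses 1+0+0+2+0 = 3 m², leaving 46.
Order the tenants by rent per m²: Tenant N 180 > Tenant T 120 > Tenant B 90 > Tenant Z 60 > Tenant E 20.
Tenant N: +16 to 16 (cap) → 30 left.
Tenant T: +2 to 4 (cap) → 28 left.
Tenant B: +16 to 17 (cap) → 12 left.
Only 12 left; Tenant Z takes them to reach 12.
Total = 90×17 + 60×12 + 120×4 + 180×16 = 5610.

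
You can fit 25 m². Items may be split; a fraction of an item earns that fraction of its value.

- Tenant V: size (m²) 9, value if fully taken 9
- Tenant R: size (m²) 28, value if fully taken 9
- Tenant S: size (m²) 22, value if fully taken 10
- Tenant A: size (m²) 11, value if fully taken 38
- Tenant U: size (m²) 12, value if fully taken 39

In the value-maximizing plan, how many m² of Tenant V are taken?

2

Rank by value-to-size ratio: Tenant A 38/11≈3.45, Tenant U 39/12≈3.25, Tenant V 9/9≈1, Tenant S 10/22≈0.455, Tenant R 9/28≈0.321.
Take all of Tenant A (11 m², value 38) ; 14 m² left.
All 12 m² of Tenant U fit (value 39) ; 2 remain.
Only 2 m² remain; take 2/9 of Tenant V for value 9×2/9 = 2.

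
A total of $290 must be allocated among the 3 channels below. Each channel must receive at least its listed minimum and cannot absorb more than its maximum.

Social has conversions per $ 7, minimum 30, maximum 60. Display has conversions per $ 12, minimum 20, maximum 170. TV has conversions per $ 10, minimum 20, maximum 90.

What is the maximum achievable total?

Meeting every minimum uses 30+20+20 = 70 $, leaving 220.
Rank by conversions per $: Display 12 > TV 10 > Social 7.
Display: +150 to 170 (cap) → 70 left.
TV: +70 to 90 (cap) → 0 left.
Total = 7×30 + 12×170 + 10×90 = 3150.

3150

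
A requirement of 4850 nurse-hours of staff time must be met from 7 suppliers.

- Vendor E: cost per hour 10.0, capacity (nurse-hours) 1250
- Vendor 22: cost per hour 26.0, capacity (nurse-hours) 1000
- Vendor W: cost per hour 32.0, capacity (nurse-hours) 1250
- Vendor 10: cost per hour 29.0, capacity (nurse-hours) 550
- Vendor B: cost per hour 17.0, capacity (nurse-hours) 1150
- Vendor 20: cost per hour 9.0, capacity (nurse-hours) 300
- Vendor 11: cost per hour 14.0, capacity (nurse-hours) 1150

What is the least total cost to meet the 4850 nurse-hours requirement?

76850

Fill from the cheapest supplier first.
Take 300 from Vendor 20 at 9.0 ; need 4550 more.
Vendor E (10.0): use full 1250 ; 3300 nurse-hours to go.
Vendor 11 at 14.0: take all 1150 nurse-hours ; 2150 still needed.
Vendor B at 17.0: take all 1150 nurse-hours ; 1000 still needed.
Vendor 22 at 26.0: take all 1000 nurse-hours ; 0 still needed.
Vendor 10, Vendor W: unused.
Cost = 300×9.0 + 1250×10.0 + 1150×14.0 + 1150×17.0 + 1000×26.0 = 76850.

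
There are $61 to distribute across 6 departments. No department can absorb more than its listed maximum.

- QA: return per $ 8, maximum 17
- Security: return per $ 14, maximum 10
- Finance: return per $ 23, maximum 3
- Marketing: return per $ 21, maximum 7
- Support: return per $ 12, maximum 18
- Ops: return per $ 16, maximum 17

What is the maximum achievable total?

Order the departments by return per $: Finance 23 > Marketing 21 > Ops 16 > Security 14 > Support 12 > QA 8.
Give Finance 3 to hit its cap of 3 ; 58 left.
Marketing takes 7 to reach its cap of 7 ; 51 left.
Ops: +17 to 17 (cap) ; 34 left.
Give Security 10 to hit its cap of 10 ; 24 left.
Support takes 18 to reach its cap of 18 ; 6 left.
Only 6 left; QA takes them to reach 6.
Total = 8×6 + 14×10 + 23×3 + 21×7 + 12×18 + 16×17 = 892.

892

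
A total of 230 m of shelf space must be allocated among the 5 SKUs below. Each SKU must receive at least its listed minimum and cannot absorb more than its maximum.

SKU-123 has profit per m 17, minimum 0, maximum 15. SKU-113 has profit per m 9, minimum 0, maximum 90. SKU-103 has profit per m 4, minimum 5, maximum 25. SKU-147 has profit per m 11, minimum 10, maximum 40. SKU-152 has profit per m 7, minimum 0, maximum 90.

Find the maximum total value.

Meeting every minimum uses 0+0+5+10+0 = 15 m, leaving 215.
Rank by profit per m: SKU-123 17 > SKU-147 11 > SKU-113 9 > SKU-152 7 > SKU-103 4.
SKU-123 takes 15 more to reach its cap of 15 — 200 left.
SKU-147 takes 30 more to reach its cap of 40 — 170 left.
SKU-113 takes 90 more to reach its cap of 90 — 80 left.
SKU-152 has room for 90 more but only 80 remain, so it gets 80.
Total = 17×15 + 9×90 + 4×5 + 11×40 + 7×80 = 2085.

2085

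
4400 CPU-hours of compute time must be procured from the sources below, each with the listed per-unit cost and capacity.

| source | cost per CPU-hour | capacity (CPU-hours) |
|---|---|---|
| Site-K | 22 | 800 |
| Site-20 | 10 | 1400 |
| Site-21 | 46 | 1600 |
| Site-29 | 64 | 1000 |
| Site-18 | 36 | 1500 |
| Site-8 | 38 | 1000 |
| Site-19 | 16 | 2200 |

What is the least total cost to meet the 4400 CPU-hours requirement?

66800

Use sources in increasing cost order.
Site-20 at 10: take all 1400 CPU-hours — 3000 still needed.
Take 2200 from Site-19 at 16 — need 800 more.
Site-K (22): use full 800 — 0 CPU-hours to go.
Site-18, Site-8, Site-21, Site-29: unused.
Cost = 1400×10 + 2200×16 + 800×22 = 66800.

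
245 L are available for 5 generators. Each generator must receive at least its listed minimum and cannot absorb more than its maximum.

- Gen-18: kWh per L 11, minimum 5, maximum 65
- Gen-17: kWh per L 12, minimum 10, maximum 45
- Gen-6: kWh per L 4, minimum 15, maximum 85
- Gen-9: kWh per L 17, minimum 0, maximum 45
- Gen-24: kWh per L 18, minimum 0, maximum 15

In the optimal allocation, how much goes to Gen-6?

75

Meeting every minimum uses 5+10+15+0+0 = 30 L, leaving 215.
Highest kWh per L first: Gen-24 18 > Gen-9 17 > Gen-17 12 > Gen-18 11 > Gen-6 4.
Gen-24: +15 to 15 (cap) ; 200 left.
Gen-9 takes 45 more to reach its cap of 45 ; 155 left.
Gen-17 takes 35 more to reach its cap of 45 ; 120 left.
Give Gen-18 60 more to hit its cap of 65 ; 60 left.
Gen-6 has room for 70 more but only 60 remain, so it gets 75.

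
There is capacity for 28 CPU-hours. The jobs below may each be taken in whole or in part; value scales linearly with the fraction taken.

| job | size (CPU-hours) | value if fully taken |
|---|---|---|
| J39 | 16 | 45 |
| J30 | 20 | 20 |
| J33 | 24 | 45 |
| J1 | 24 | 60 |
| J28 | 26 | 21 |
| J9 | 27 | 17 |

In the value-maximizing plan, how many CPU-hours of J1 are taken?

12

Rank by value-to-size ratio: J39 45/16≈2.81, J1 60/24≈2.5, J33 45/24≈1.88, J30 20/20≈1, J28 21/26≈0.808, J9 17/27≈0.63.
J39: take in full, 16 CPU-hours for value 45 → 12 left.
12 CPU-hours left: a 12/24 share of J1 gives 60×12/24 = 30.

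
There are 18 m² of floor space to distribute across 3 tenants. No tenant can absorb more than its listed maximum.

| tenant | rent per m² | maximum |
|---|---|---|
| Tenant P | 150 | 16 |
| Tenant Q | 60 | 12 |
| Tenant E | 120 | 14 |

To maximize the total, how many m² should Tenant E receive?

Highest rent per m² first: Tenant P 150 > Tenant E 120 > Tenant Q 60.
Give Tenant P 16 to hit its cap of 16 — 2 left.
Tenant E has room for 14 but only 2 remain, so it gets 2.

2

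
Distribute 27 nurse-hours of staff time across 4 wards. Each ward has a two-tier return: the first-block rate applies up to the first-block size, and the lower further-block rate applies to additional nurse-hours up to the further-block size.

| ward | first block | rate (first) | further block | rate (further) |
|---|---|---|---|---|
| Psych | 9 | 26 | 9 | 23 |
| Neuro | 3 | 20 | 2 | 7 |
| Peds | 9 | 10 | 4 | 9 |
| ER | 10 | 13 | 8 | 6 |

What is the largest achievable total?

579

Treat each block as its own option and order by rate: Psych/first 26 > Psych/second 23 > Neuro/first 20 > ER/first 13 > Peds/first 10 > Peds/second 9 > Neuro/second 7 > ER/second 6.
Psych first at 26: fill all 9 → 18 left.
Psych/second (23): +9 → 9 left.
Neuro/first (20): +3 → 6 left.
ER/first: +6 of 10 at 13; pool empty.
Total = 26×9 + 23×9 + 20×3 + 13×6 = 579.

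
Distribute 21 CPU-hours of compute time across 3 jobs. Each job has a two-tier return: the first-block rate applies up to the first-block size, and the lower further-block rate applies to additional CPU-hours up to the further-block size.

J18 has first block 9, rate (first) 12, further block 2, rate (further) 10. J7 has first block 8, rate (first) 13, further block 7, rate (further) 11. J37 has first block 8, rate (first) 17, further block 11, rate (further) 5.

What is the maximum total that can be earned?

Rank every tier by rate: J37/tier1 17 > J7/tier1 13 > J18/tier1 12 > J7/tier2 11 > J18/tier2 10 > J37/tier2 5.
J37/tier1 (17): +8 → 13 left.
Fill J7 tier1 block (8 at 13) → 5 left.
J18 tier1 at 12: only 5 left, fill 5.
Total = 17×8 + 13×8 + 12×5 = 300.

300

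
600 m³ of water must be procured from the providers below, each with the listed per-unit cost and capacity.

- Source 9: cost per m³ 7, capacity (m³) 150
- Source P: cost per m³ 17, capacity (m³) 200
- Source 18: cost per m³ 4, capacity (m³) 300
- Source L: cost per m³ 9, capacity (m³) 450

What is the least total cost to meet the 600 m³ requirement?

3600

Cheapest first:
Source 18 (4): use full 300 ; 300 m³ to go.
Source 9 (7): use full 150 ; 150 m³ to go.
Take 150 from Source L at 9 to finish.
Source P: unused.
Cost = 300×4 + 150×7 + 150×9 = 3600.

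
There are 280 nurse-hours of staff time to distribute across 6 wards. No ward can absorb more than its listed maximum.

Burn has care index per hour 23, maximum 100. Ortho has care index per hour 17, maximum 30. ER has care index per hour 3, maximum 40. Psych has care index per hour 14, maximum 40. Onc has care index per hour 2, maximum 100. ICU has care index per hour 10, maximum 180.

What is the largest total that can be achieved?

4470

Rank by care index per hour: Burn 23 > Ortho 17 > Psych 14 > ICU 10 > ER 3 > Onc 2.
Burn takes 100 to reach its cap of 100 — 180 left.
Ortho takes 30 to reach its cap of 30 — 150 left.
Psych: +40 to 40 (cap) — 110 left.
ICU: +110 (room for 180) → 110. Pool exhausted.
Total = 23×100 + 17×30 + 14×40 + 10×110 = 4470.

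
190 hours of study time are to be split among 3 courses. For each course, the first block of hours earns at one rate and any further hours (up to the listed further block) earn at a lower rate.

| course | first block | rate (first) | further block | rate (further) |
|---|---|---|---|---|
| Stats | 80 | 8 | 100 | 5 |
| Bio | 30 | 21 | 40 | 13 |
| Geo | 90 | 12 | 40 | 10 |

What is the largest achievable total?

Treat each block as its own option and order by rate: Bio/tier1 21 > Bio/tier2 13 > Geo/tier1 12 > Geo/tier2 10 > Stats/tier1 8 > Stats/tier2 5.
Bio/tier1 (21): +30 ; 160 left.
Bio tier2 at 13: fill all 40 ; 120 left.
Geo/tier1 (12): +90 ; 30 left.
Geo/tier2: +30 of 40 at 10; pool empty.
Total = 21×30 + 13×40 + 12×90 + 10×30 = 2530.

2530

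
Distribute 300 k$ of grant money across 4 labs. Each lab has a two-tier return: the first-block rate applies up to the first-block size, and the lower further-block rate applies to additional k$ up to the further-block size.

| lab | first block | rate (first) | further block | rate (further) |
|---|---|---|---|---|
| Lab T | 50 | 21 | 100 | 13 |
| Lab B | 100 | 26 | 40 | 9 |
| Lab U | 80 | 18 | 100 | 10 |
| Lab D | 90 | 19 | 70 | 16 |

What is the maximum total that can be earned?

Rank every tier by rate: Lab B/T1 26 > Lab T/T1 21 > Lab D/T1 19 > Lab U/T1 18 > Lab D/T2 16 > Lab T/T2 13 > Lab U/T2 10 > Lab B/T2 9.
Lab B/T1 (26): +100 — 200 left.
Fill Lab T T1 block (50 at 21) — 150 left.
Lab D T1 at 19: fill all 90 — 60 left.
Lab U/T1: +60 of 80 at 18; pool empty.
Total = 26×100 + 21×50 + 19×90 + 18×60 = 6440.

6440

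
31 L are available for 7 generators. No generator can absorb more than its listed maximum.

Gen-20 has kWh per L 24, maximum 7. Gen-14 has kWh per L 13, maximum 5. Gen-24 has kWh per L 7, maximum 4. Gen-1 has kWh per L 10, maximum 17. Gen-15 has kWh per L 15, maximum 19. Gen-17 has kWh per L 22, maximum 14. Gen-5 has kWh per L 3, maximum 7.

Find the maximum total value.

626

Highest kWh per L first: Gen-20 24 > Gen-17 22 > Gen-15 15 > Gen-14 13 > Gen-1 10 > Gen-24 7 > Gen-5 3.
Give Gen-20 7 to hit its cap of 7 → 24 left.
Gen-17 takes 14 to reach its cap of 14 → 10 left.
Gen-15 has room for 19 but only 10 remain, so it gets 10.
Total = 24×7 + 15×10 + 22×14 = 626.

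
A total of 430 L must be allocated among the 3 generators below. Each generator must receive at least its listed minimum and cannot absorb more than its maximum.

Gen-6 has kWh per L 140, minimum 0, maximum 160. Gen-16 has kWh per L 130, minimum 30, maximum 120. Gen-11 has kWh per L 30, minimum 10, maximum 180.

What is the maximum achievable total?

Meeting every minimum uses 0+30+10 = 40 L, leaving 390.
Highest kWh per L first: Gen-6 140 > Gen-16 130 > Gen-11 30.
Gen-6 takes 160 more to reach its cap of 160 — 230 left.
Gen-16: +90 to 120 (cap) — 140 left.
Gen-11: +140 (room for 170) → 150. Pool exhausted.
Total = 140×160 + 130×120 + 30×150 = 42500.

42500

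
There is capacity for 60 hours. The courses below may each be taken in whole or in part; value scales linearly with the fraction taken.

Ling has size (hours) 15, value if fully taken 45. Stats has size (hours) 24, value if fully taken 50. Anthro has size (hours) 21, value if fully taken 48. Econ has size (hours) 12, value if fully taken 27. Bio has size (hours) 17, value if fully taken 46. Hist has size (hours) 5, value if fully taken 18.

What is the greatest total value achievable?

161.5

Rank by value-to-size ratio: Hist 18/5≈3.6, Ling 45/15≈3, Bio 46/17≈2.71, Anthro 48/21≈2.29, Econ 27/12≈2.25, Stats 50/24≈2.08.
All 5 hours of Hist fit (value 18) ; 55 remain.
Ling: take in full, 15 hours for value 45 ; 40 left.
All 17 hours of Bio fit (value 46) ; 23 remain.
All 21 hours of Anthro fit (value 48) ; 2 remain.
Only 2 hours remain; take 2/12 of Econ for value 27×2/12 = 4.5.
Total value = 161.5.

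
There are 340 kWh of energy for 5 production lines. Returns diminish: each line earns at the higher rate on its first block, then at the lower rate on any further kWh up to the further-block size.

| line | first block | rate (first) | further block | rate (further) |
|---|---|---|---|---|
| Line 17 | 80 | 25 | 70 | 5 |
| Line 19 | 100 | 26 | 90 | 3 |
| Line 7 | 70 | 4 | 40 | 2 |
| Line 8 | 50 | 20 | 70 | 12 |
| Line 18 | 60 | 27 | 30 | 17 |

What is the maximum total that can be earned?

7970

Rank every tier by rate: Line 18/first 27 > Line 19/first 26 > Line 17/first 25 > Line 8/first 20 > Line 18/second 17 > Line 8/second 12 > Line 17/second 5 > Line 7/first 4 > Line 19/second 3 > Line 7/second 2.
Line 18/first (27): +60 — 280 left.
Line 19 first at 26: fill all 100 — 180 left.
Line 17 first at 25: fill all 80 — 100 left.
Fill Line 8 first block (50 at 20) — 50 left.
Line 18 second at 17: fill all 30 — 20 left.
Line 8 second at 12: only 20 left, fill 20.
Total = 27×60 + 26×100 + 25×80 + 20×50 + 17×30 + 12×20 = 7970.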